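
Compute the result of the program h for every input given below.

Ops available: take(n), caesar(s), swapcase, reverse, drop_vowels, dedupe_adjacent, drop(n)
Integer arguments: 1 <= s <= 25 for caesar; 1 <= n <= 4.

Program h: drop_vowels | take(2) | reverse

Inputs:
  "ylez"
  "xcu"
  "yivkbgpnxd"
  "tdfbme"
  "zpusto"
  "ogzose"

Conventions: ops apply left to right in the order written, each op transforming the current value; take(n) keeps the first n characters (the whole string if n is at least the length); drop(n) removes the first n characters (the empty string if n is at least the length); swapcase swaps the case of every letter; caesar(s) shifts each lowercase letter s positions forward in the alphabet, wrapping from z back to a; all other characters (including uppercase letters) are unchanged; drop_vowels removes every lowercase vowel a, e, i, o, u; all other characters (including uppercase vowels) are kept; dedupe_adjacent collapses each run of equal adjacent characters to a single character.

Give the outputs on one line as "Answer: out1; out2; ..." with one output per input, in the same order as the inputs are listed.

"ly"; "cx"; "vy"; "dt"; "pz"; "zg"

Execution, op by op:
  "ylez" -> "ylz" -> "yl" -> "ly"
  "xcu" -> "xc" -> "xc" -> "cx"
  "yivkbgpnxd" -> "yvkbgpnxd" -> "yv" -> "vy"
  "tdfbme" -> "tdfbm" -> "td" -> "dt"
  "zpusto" -> "zpst" -> "zp" -> "pz"
  "ogzose" -> "gzs" -> "gz" -> "zg"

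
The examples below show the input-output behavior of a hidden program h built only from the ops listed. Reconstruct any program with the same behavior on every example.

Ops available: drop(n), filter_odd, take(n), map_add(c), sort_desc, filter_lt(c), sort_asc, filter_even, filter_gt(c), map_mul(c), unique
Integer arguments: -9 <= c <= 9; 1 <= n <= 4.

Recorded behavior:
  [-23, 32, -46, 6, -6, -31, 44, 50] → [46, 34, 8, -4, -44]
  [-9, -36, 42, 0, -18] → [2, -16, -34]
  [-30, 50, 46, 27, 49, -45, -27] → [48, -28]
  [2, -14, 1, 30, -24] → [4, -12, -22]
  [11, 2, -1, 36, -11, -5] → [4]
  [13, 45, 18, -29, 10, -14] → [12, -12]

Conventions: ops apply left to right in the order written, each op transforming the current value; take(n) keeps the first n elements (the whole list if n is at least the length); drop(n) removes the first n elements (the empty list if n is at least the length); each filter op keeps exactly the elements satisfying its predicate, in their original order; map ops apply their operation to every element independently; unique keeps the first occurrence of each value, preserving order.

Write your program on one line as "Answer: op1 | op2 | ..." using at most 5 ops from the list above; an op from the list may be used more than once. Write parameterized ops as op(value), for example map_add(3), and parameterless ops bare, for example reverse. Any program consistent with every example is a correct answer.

map_add(6) | filter_even | map_add(-4) | sort_desc | drop(1)

Check, running the answer program on each example:
  [-23, 32, -46, 6, -6, -31, 44, 50] -> [-17, 38, -40, 12, 0, -25, 50, 56] -> [38, -40, 12, 0, 50, 56] -> [34, -44, 8, -4, 46, 52] -> [52, 46, 34, 8, -4, -44] -> [46, 34, 8, -4, -44]
  [-9, -36, 42, 0, -18] -> [-3, -30, 48, 6, -12] -> [-30, 48, 6, -12] -> [-34, 44, 2, -16] -> [44, 2, -16, -34] -> [2, -16, -34]
  [-30, 50, 46, 27, 49, -45, -27] -> [-24, 56, 52, 33, 55, -39, -21] -> [-24, 56, 52] -> [-28, 52, 48] -> [52, 48, -28] -> [48, -28]
  [2, -14, 1, 30, -24] -> [8, -8, 7, 36, -18] -> [8, -8, 36, -18] -> [4, -12, 32, -22] -> [32, 4, -12, -22] -> [4, -12, -22]
  [11, 2, -1, 36, -11, -5] -> [17, 8, 5, 42, -5, 1] -> [8, 42] -> [4, 38] -> [38, 4] -> [4]
  [13, 45, 18, -29, 10, -14] -> [19, 51, 24, -23, 16, -8] -> [24, 16, -8] -> [20, 12, -12] -> [20, 12, -12] -> [12, -12]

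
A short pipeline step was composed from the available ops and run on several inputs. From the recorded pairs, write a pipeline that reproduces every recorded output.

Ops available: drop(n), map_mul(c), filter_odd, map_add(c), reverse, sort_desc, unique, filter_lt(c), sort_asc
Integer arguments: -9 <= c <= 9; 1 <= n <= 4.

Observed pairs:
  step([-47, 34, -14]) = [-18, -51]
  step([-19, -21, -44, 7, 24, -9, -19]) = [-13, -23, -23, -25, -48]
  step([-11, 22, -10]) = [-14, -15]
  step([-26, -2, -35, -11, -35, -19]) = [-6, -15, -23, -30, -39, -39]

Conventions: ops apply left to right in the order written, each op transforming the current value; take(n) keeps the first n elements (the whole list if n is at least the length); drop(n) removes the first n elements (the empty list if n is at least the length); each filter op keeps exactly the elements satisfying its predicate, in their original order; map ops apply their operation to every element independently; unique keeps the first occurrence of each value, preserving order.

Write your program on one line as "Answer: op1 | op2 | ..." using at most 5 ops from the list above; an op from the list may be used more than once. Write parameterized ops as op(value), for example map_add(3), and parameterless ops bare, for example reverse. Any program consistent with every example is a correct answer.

sort_desc | sort_asc | filter_lt(2) | reverse | map_add(-4)

Check, running the answer program on each example:
  [-47, 34, -14] -> [34, -14, -47] -> [-47, -14, 34] -> [-47, -14] -> [-14, -47] -> [-18, -51]
  [-19, -21, -44, 7, 24, -9, -19] -> [24, 7, -9, -19, -19, -21, -44] -> [-44, -21, -19, -19, -9, 7, 24] -> [-44, -21, -19, -19, -9] -> [-9, -19, -19, -21, -44] -> [-13, -23, -23, -25, -48]
  [-11, 22, -10] -> [22, -10, -11] -> [-11, -10, 22] -> [-11, -10] -> [-10, -11] -> [-14, -15]
  [-26, -2, -35, -11, -35, -19] -> [-2, -11, -19, -26, -35, -35] -> [-35, -35, -26, -19, -11, -2] -> [-35, -35, -26, -19, -11, -2] -> [-2, -11, -19, -26, -35, -35] -> [-6, -15, -23, -30, -39, -39]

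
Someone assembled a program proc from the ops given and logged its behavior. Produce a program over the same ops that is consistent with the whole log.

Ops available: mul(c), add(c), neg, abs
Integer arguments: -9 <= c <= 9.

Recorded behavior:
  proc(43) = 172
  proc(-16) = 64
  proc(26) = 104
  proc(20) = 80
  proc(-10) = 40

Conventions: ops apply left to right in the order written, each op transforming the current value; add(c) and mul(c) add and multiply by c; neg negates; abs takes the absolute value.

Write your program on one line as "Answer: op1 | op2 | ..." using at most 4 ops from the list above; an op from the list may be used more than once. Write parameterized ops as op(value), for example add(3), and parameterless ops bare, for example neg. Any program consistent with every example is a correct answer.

neg | mul(4) | abs

Check, running the answer program on each example:
  43 -> -43 -> -172 -> 172
  -16 -> 16 -> 64 -> 64
  26 -> -26 -> -104 -> 104
  20 -> -20 -> -80 -> 80
  -10 -> 10 -> 40 -> 40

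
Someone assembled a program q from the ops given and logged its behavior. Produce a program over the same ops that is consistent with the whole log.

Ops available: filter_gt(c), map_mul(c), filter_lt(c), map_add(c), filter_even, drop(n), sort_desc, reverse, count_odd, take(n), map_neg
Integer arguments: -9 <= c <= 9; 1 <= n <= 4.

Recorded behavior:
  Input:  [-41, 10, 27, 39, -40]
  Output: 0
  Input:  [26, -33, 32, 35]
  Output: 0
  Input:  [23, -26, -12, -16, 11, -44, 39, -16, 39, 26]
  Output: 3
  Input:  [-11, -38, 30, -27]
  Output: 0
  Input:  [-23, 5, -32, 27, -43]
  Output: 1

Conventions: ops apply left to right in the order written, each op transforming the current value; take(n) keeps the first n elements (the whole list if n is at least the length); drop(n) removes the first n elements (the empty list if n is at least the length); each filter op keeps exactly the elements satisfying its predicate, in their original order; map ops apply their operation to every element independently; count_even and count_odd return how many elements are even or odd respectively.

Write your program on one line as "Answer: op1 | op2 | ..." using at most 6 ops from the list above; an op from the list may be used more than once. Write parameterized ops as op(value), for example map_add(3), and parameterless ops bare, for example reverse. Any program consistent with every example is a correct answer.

map_neg | map_add(-8) | drop(4) | reverse | count_odd

Check, running the answer program on each example:
  [-41, 10, 27, 39, -40] -> [41, -10, -27, -39, 40] -> [33, -18, -35, -47, 32] -> [32] -> [32] -> 0
  [26, -33, 32, 35] -> [-26, 33, -32, -35] -> [-34, 25, -40, -43] -> [] -> [] -> 0
  [23, -26, -12, -16, 11, -44, 39, -16, 39, 26] -> [-23, 26, 12, 16, -11, 44, -39, 16, -39, -26] -> [-31, 18, 4, 8, -19, 36, -47, 8, -47, -34] -> [-19, 36, -47, 8, -47, -34] -> [-34, -47, 8, -47, 36, -19] -> 3
  [-11, -38, 30, -27] -> [11, 38, -30, 27] -> [3, 30, -38, 19] -> [] -> [] -> 0
  [-23, 5, -32, 27, -43] -> [23, -5, 32, -27, 43] -> [15, -13, 24, -35, 35] -> [35] -> [35] -> 1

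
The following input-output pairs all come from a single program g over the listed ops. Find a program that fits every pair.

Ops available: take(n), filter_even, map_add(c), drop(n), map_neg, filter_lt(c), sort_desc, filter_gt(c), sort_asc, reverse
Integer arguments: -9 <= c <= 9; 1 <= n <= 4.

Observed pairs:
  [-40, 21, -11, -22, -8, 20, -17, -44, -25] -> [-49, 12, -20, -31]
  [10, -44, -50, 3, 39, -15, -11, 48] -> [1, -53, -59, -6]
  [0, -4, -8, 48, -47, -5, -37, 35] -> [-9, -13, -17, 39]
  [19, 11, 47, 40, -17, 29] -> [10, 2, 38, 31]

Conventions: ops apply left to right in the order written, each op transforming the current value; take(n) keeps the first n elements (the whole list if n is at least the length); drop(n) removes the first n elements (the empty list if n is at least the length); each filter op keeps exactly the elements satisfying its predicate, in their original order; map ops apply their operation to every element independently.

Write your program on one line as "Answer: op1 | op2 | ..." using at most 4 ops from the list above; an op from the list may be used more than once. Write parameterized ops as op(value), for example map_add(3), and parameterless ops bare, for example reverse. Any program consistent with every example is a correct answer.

take(4) | map_add(-3) | map_add(-1) | map_add(-5)

Check, running the answer program on each example:
  [-40, 21, -11, -22, -8, 20, -17, -44, -25] -> [-40, 21, -11, -22] -> [-43, 18, -14, -25] -> [-44, 17, -15, -26] -> [-49, 12, -20, -31]
  [10, -44, -50, 3, 39, -15, -11, 48] -> [10, -44, -50, 3] -> [7, -47, -53, 0] -> [6, -48, -54, -1] -> [1, -53, -59, -6]
  [0, -4, -8, 48, -47, -5, -37, 35] -> [0, -4, -8, 48] -> [-3, -7, -11, 45] -> [-4, -8, -12, 44] -> [-9, -13, -17, 39]
  [19, 11, 47, 40, -17, 29] -> [19, 11, 47, 40] -> [16, 8, 44, 37] -> [15, 7, 43, 36] -> [10, 2, 38, 31]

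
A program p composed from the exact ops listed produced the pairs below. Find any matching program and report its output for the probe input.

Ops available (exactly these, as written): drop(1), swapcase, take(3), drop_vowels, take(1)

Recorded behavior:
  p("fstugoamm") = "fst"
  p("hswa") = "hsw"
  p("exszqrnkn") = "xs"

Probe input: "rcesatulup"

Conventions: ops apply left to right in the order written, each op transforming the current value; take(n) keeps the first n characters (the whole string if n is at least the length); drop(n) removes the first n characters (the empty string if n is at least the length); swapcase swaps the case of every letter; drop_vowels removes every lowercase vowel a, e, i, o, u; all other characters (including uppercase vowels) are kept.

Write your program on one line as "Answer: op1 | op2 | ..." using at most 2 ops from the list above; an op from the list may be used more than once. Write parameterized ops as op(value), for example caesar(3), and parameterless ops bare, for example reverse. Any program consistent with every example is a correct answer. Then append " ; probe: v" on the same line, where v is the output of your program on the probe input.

take(3) | drop_vowels ; probe: "rc"

Check, running the answer program on each example:
  "fstugoamm" -> "fst" -> "fst"
  "hswa" -> "hsw" -> "hsw"
  "exszqrnkn" -> "exs" -> "xs"
  probe: "rcesatulup" -> "rce" -> "rc"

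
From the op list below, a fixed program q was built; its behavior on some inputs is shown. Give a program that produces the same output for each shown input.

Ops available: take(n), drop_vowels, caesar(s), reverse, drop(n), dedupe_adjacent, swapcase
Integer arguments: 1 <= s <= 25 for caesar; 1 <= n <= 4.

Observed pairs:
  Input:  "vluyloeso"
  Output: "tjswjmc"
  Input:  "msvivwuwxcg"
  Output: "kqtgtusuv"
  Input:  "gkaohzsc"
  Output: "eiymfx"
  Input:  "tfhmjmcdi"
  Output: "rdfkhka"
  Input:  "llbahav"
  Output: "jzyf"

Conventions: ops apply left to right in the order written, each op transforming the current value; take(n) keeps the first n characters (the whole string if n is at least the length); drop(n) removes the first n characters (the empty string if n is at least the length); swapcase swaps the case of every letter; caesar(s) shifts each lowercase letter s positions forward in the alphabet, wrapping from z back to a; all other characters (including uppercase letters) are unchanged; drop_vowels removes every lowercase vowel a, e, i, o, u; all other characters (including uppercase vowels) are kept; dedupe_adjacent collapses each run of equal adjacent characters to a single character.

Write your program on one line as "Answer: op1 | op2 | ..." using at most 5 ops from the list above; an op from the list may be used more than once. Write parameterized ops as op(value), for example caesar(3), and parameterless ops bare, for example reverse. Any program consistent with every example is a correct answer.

caesar(24) | reverse | dedupe_adjacent | drop(2) | reverse

Check, running the answer program on each example:
  "vluyloeso" -> "tjswjmcqm" -> "mqcmjwsjt" -> "mqcmjwsjt" -> "cmjwsjt" -> "tjswjmc"
  "msvivwuwxcg" -> "kqtgtusuvae" -> "eavusutgtqk" -> "eavusutgtqk" -> "vusutgtqk" -> "kqtgtusuv"
  "gkaohzsc" -> "eiymfxqa" -> "aqxfmyie" -> "aqxfmyie" -> "xfmyie" -> "eiymfx"
  "tfhmjmcdi" -> "rdfkhkabg" -> "gbakhkfdr" -> "gbakhkfdr" -> "akhkfdr" -> "rdfkhka"
  "llbahav" -> "jjzyfyt" -> "tyfyzjj" -> "tyfyzj" -> "fyzj" -> "jzyf"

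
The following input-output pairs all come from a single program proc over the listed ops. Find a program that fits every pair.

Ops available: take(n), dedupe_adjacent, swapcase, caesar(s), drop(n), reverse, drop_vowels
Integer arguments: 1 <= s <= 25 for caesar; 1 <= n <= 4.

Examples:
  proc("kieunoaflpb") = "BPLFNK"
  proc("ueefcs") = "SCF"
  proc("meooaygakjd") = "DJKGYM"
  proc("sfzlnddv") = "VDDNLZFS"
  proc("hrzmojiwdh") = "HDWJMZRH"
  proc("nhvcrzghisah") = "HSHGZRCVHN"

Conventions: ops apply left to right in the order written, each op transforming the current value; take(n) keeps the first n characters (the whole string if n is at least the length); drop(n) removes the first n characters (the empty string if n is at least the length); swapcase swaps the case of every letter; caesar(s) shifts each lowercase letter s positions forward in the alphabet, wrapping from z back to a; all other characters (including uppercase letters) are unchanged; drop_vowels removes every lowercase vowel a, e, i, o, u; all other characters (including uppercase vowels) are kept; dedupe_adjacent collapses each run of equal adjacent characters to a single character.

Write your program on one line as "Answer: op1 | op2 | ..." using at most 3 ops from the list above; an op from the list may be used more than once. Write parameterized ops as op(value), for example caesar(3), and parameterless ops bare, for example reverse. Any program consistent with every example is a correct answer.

drop_vowels | swapcase | reverse

Check, running the answer program on each example:
  "kieunoaflpb" -> "knflpb" -> "KNFLPB" -> "BPLFNK"
  "ueefcs" -> "fcs" -> "FCS" -> "SCF"
  "meooaygakjd" -> "mygkjd" -> "MYGKJD" -> "DJKGYM"
  "sfzlnddv" -> "sfzlnddv" -> "SFZLNDDV" -> "VDDNLZFS"
  "hrzmojiwdh" -> "hrzmjwdh" -> "HRZMJWDH" -> "HDWJMZRH"
  "nhvcrzghisah" -> "nhvcrzghsh" -> "NHVCRZGHSH" -> "HSHGZRCVHN"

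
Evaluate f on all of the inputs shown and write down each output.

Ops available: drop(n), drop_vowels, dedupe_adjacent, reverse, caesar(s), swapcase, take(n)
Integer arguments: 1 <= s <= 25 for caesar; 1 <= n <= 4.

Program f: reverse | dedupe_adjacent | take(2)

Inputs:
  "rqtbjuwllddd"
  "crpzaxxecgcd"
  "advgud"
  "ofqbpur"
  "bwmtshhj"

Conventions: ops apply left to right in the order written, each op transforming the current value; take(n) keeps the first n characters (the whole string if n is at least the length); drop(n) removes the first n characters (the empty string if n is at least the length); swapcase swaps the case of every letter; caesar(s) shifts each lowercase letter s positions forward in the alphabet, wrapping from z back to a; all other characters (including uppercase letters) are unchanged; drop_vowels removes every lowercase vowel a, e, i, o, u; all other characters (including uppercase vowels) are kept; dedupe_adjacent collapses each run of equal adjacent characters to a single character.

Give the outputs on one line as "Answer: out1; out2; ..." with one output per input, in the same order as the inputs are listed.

"dl"; "dc"; "du"; "ru"; "jh"

Execution, op by op:
  "rqtbjuwllddd" -> "dddllwujbtqr" -> "dlwujbtqr" -> "dl"
  "crpzaxxecgcd" -> "dcgcexxazprc" -> "dcgcexazprc" -> "dc"
  "advgud" -> "dugvda" -> "dugvda" -> "du"
  "ofqbpur" -> "rupbqfo" -> "rupbqfo" -> "ru"
  "bwmtshhj" -> "jhhstmwb" -> "jhstmwb" -> "jh"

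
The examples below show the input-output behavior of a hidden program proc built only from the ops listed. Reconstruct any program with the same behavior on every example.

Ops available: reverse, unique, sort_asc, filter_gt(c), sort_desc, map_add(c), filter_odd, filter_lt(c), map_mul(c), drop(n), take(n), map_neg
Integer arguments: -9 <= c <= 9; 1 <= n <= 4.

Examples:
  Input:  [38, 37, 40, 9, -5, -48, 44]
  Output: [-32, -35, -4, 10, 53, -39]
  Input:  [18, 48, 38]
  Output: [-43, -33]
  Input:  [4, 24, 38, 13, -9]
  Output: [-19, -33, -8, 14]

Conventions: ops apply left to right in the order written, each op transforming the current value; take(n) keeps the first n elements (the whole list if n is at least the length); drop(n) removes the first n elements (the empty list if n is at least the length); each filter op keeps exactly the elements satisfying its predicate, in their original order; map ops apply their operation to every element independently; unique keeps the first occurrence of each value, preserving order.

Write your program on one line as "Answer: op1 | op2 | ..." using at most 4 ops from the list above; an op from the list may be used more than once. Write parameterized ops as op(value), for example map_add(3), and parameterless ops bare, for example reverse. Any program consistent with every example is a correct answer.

map_neg | map_add(5) | drop(1)

Check, running the answer program on each example:
  [38, 37, 40, 9, -5, -48, 44] -> [-38, -37, -40, -9, 5, 48, -44] -> [-33, -32, -35, -4, 10, 53, -39] -> [-32, -35, -4, 10, 53, -39]
  [18, 48, 38] -> [-18, -48, -38] -> [-13, -43, -33] -> [-43, -33]
  [4, 24, 38, 13, -9] -> [-4, -24, -38, -13, 9] -> [1, -19, -33, -8, 14] -> [-19, -33, -8, 14]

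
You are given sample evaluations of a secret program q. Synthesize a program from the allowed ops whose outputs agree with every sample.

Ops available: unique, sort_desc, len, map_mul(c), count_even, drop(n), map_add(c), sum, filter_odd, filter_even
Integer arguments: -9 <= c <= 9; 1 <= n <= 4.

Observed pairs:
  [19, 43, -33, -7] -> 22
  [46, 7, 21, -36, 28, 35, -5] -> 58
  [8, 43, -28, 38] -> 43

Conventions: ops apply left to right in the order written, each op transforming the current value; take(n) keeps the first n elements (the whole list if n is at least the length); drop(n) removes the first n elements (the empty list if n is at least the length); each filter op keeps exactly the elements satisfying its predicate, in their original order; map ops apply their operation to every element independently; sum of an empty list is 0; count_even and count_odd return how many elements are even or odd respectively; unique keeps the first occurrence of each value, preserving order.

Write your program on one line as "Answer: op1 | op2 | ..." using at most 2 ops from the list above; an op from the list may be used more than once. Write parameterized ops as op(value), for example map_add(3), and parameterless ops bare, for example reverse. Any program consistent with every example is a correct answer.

filter_odd | sum

Check, running the answer program on each example:
  [19, 43, -33, -7] -> [19, 43, -33, -7] -> 22
  [46, 7, 21, -36, 28, 35, -5] -> [7, 21, 35, -5] -> 58
  [8, 43, -28, 38] -> [43] -> 43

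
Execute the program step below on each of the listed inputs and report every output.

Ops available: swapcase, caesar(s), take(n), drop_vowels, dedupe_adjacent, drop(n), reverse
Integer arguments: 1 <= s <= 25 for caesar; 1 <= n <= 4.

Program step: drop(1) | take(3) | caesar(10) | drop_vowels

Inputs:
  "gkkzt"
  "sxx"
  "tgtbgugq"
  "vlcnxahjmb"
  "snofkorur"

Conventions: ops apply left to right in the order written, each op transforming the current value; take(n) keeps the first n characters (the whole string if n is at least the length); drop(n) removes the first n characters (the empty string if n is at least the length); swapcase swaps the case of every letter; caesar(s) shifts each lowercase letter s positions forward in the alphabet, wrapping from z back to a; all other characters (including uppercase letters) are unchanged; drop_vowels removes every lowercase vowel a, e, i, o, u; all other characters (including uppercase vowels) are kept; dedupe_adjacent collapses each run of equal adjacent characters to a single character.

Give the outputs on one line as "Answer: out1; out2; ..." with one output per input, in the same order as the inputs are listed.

Execution, op by op:
  "gkkzt" -> "kkzt" -> "kkz" -> "uuj" -> "j"
  "sxx" -> "xx" -> "xx" -> "hh" -> "hh"
  "tgtbgugq" -> "gtbgugq" -> "gtb" -> "qdl" -> "qdl"
  "vlcnxahjmb" -> "lcnxahjmb" -> "lcn" -> "vmx" -> "vmx"
  "snofkorur" -> "nofkorur" -> "nof" -> "xyp" -> "xyp"

"j"; "hh"; "qdl"; "vmx"; "xyp"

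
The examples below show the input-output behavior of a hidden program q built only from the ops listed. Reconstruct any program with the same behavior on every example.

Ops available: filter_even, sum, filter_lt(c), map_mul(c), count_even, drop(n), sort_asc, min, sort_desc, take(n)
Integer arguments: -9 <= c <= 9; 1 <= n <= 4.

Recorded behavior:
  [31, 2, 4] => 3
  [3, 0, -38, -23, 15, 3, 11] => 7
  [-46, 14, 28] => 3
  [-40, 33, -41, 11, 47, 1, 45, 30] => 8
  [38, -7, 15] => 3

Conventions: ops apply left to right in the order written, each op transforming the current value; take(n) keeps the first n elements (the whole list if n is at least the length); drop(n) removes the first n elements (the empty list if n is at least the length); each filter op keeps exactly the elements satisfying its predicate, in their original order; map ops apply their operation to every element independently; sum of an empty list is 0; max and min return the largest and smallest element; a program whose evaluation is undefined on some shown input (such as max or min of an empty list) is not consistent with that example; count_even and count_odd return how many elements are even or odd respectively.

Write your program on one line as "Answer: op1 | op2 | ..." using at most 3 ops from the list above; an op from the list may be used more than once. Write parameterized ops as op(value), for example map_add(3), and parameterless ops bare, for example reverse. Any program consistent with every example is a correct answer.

map_mul(-4) | count_even

Check, running the answer program on each example:
  [31, 2, 4] -> [-124, -8, -16] -> 3
  [3, 0, -38, -23, 15, 3, 11] -> [-12, 0, 152, 92, -60, -12, -44] -> 7
  [-46, 14, 28] -> [184, -56, -112] -> 3
  [-40, 33, -41, 11, 47, 1, 45, 30] -> [160, -132, 164, -44, -188, -4, -180, -120] -> 8
  [38, -7, 15] -> [-152, 28, -60] -> 3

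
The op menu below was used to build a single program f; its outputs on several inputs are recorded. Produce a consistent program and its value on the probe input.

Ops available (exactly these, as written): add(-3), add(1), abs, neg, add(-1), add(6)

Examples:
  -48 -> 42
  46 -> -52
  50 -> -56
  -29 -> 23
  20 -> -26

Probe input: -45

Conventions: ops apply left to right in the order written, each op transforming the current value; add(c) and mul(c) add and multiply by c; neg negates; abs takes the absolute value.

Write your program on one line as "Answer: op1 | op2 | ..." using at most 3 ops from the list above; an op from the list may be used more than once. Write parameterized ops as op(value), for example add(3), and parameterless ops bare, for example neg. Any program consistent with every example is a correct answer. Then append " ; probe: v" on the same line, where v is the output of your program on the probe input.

add(6) | neg ; probe: 39

Check, running the answer program on each example:
  -48 -> -42 -> 42
  46 -> 52 -> -52
  50 -> 56 -> -56
  -29 -> -23 -> 23
  20 -> 26 -> -26
  probe: -45 -> -39 -> 39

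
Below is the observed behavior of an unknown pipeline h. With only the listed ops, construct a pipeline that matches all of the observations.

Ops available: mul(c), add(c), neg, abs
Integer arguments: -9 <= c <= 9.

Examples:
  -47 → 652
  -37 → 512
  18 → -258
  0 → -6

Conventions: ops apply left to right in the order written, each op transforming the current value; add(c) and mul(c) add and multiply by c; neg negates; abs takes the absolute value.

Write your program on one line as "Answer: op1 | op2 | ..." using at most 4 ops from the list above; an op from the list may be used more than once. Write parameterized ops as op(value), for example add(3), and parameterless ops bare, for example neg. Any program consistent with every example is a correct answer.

mul(2) | mul(-7) | add(-6)

Check, running the answer program on each example:
  -47 -> -94 -> 658 -> 652
  -37 -> -74 -> 518 -> 512
  18 -> 36 -> -252 -> -258
  0 -> 0 -> 0 -> -6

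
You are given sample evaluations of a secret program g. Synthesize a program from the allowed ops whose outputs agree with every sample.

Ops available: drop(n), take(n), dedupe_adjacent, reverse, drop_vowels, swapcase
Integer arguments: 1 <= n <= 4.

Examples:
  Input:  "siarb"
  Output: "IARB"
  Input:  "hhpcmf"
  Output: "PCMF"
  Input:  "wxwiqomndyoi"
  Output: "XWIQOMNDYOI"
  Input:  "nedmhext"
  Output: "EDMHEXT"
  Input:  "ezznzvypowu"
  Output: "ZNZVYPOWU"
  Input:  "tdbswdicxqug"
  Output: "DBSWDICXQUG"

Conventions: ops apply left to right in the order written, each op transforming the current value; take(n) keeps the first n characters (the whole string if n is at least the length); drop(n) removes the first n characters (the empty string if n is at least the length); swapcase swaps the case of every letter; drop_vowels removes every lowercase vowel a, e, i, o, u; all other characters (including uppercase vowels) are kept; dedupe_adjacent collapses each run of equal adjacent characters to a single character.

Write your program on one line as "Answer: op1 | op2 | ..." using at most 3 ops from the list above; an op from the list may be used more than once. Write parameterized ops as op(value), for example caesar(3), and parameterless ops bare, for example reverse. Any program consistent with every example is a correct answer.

swapcase | dedupe_adjacent | drop(1)

Check, running the answer program on each example:
  "siarb" -> "SIARB" -> "SIARB" -> "IARB"
  "hhpcmf" -> "HHPCMF" -> "HPCMF" -> "PCMF"
  "wxwiqomndyoi" -> "WXWIQOMNDYOI" -> "WXWIQOMNDYOI" -> "XWIQOMNDYOI"
  "nedmhext" -> "NEDMHEXT" -> "NEDMHEXT" -> "EDMHEXT"
  "ezznzvypowu" -> "EZZNZVYPOWU" -> "EZNZVYPOWU" -> "ZNZVYPOWU"
  "tdbswdicxqug" -> "TDBSWDICXQUG" -> "TDBSWDICXQUG" -> "DBSWDICXQUG"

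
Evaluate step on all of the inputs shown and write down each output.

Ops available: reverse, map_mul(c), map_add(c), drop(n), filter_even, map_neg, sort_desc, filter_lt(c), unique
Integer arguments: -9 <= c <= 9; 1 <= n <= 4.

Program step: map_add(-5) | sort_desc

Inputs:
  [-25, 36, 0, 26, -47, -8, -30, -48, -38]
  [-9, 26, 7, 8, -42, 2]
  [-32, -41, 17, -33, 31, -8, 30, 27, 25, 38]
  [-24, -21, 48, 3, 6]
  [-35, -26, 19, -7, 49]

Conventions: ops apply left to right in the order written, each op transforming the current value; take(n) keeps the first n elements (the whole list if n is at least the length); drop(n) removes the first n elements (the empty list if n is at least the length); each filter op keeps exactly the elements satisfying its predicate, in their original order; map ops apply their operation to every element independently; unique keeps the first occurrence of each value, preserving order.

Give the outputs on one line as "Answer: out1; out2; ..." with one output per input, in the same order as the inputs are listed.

[31, 21, -5, -13, -30, -35, -43, -52, -53]; [21, 3, 2, -3, -14, -47]; [33, 26, 25, 22, 20, 12, -13, -37, -38, -46]; [43, 1, -2, -26, -29]; [44, 14, -12, -31, -40]

Execution, op by op:
  [-25, 36, 0, 26, -47, -8, -30, -48, -38] -> [-30, 31, -5, 21, -52, -13, -35, -53, -43] -> [31, 21, -5, -13, -30, -35, -43, -52, -53]
  [-9, 26, 7, 8, -42, 2] -> [-14, 21, 2, 3, -47, -3] -> [21, 3, 2, -3, -14, -47]
  [-32, -41, 17, -33, 31, -8, 30, 27, 25, 38] -> [-37, -46, 12, -38, 26, -13, 25, 22, 20, 33] -> [33, 26, 25, 22, 20, 12, -13, -37, -38, -46]
  [-24, -21, 48, 3, 6] -> [-29, -26, 43, -2, 1] -> [43, 1, -2, -26, -29]
  [-35, -26, 19, -7, 49] -> [-40, -31, 14, -12, 44] -> [44, 14, -12, -31, -40]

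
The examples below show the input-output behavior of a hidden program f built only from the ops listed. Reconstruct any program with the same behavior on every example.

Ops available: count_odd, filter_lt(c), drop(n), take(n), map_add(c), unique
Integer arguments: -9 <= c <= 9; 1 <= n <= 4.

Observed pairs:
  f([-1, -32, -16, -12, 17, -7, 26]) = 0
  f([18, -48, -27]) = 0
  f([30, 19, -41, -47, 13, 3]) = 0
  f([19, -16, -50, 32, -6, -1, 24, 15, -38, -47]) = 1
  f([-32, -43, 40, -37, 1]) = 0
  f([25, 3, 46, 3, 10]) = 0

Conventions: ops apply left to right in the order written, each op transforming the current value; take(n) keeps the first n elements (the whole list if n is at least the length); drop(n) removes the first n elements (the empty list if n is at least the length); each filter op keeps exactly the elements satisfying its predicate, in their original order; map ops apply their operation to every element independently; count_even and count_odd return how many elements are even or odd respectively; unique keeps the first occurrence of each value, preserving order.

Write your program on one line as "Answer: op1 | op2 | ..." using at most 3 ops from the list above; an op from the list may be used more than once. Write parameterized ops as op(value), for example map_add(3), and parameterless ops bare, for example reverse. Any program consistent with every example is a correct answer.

filter_lt(-2) | drop(4) | count_odd

Check, running the answer program on each example:
  [-1, -32, -16, -12, 17, -7, 26] -> [-32, -16, -12, -7] -> [] -> 0
  [18, -48, -27] -> [-48, -27] -> [] -> 0
  [30, 19, -41, -47, 13, 3] -> [-41, -47] -> [] -> 0
  [19, -16, -50, 32, -6, -1, 24, 15, -38, -47] -> [-16, -50, -6, -38, -47] -> [-47] -> 1
  [-32, -43, 40, -37, 1] -> [-32, -43, -37] -> [] -> 0
  [25, 3, 46, 3, 10] -> [] -> [] -> 0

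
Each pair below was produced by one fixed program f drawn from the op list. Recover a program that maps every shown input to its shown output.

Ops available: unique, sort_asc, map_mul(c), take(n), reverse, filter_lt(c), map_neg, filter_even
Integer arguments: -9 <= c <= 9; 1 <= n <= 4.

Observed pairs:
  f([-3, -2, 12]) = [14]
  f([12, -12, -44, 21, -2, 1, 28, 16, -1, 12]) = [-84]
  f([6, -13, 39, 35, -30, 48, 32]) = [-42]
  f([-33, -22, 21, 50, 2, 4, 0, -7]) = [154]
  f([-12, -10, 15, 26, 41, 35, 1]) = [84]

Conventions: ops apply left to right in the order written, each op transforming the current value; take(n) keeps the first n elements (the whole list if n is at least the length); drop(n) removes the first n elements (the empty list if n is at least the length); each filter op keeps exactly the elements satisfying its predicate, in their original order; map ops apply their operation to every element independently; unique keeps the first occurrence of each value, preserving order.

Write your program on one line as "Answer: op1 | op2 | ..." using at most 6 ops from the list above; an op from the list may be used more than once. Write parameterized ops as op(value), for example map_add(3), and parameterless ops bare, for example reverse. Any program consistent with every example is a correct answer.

filter_even | unique | take(1) | map_mul(7) | map_neg

Check, running the answer program on each example:
  [-3, -2, 12] -> [-2, 12] -> [-2, 12] -> [-2] -> [-14] -> [14]
  [12, -12, -44, 21, -2, 1, 28, 16, -1, 12] -> [12, -12, -44, -2, 28, 16, 12] -> [12, -12, -44, -2, 28, 16] -> [12] -> [84] -> [-84]
  [6, -13, 39, 35, -30, 48, 32] -> [6, -30, 48, 32] -> [6, -30, 48, 32] -> [6] -> [42] -> [-42]
  [-33, -22, 21, 50, 2, 4, 0, -7] -> [-22, 50, 2, 4, 0] -> [-22, 50, 2, 4, 0] -> [-22] -> [-154] -> [154]
  [-12, -10, 15, 26, 41, 35, 1] -> [-12, -10, 26] -> [-12, -10, 26] -> [-12] -> [-84] -> [84]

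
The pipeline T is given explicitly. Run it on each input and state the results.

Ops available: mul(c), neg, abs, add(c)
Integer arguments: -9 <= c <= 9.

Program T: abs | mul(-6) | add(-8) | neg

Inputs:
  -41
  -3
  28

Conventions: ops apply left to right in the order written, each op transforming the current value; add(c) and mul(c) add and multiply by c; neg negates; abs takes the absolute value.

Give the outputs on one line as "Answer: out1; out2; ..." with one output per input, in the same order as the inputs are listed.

Execution, op by op:
  -41 -> 41 -> -246 -> -254 -> 254
  -3 -> 3 -> -18 -> -26 -> 26
  28 -> 28 -> -168 -> -176 -> 176

254; 26; 176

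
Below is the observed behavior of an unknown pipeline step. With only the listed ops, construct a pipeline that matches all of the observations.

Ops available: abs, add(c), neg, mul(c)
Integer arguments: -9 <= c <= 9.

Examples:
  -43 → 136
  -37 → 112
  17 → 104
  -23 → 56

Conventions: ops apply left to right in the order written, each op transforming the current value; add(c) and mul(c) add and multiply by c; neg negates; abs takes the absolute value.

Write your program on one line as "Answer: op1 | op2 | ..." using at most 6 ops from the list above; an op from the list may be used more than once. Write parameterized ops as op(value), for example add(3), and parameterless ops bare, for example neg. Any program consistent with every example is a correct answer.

neg | add(-9) | neg | abs | mul(4)

Check, running the answer program on each example:
  -43 -> 43 -> 34 -> -34 -> 34 -> 136
  -37 -> 37 -> 28 -> -28 -> 28 -> 112
  17 -> -17 -> -26 -> 26 -> 26 -> 104
  -23 -> 23 -> 14 -> -14 -> 14 -> 56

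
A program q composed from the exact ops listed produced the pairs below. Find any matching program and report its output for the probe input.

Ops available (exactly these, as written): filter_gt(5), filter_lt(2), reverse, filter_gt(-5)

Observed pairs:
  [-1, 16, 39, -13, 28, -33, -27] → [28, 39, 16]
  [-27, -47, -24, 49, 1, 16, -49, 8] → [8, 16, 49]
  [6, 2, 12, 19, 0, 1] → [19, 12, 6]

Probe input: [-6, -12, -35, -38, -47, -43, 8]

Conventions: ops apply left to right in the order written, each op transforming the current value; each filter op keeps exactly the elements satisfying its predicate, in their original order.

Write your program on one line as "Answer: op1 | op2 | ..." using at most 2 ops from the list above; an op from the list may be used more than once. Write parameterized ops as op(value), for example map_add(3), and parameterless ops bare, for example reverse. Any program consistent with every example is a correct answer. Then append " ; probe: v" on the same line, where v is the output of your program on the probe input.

reverse | filter_gt(5) ; probe: [8]

Check, running the answer program on each example:
  [-1, 16, 39, -13, 28, -33, -27] -> [-27, -33, 28, -13, 39, 16, -1] -> [28, 39, 16]
  [-27, -47, -24, 49, 1, 16, -49, 8] -> [8, -49, 16, 1, 49, -24, -47, -27] -> [8, 16, 49]
  [6, 2, 12, 19, 0, 1] -> [1, 0, 19, 12, 2, 6] -> [19, 12, 6]
  probe: [-6, -12, -35, -38, -47, -43, 8] -> [8, -43, -47, -38, -35, -12, -6] -> [8]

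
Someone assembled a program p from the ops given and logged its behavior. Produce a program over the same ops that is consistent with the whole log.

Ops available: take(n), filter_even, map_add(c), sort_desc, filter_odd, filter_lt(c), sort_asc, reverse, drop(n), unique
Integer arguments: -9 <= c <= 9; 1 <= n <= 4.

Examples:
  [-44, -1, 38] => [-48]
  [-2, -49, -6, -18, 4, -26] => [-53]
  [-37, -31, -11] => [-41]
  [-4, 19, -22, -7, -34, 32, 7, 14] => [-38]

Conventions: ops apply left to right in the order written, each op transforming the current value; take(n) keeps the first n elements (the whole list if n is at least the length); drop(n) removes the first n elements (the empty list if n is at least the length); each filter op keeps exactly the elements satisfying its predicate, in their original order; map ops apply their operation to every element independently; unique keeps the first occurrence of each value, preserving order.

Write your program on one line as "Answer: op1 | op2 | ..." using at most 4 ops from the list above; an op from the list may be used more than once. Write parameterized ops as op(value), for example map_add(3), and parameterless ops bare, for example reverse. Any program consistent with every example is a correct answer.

reverse | sort_asc | take(1) | map_add(-4)

Check, running the answer program on each example:
  [-44, -1, 38] -> [38, -1, -44] -> [-44, -1, 38] -> [-44] -> [-48]
  [-2, -49, -6, -18, 4, -26] -> [-26, 4, -18, -6, -49, -2] -> [-49, -26, -18, -6, -2, 4] -> [-49] -> [-53]
  [-37, -31, -11] -> [-11, -31, -37] -> [-37, -31, -11] -> [-37] -> [-41]
  [-4, 19, -22, -7, -34, 32, 7, 14] -> [14, 7, 32, -34, -7, -22, 19, -4] -> [-34, -22, -7, -4, 7, 14, 19, 32] -> [-34] -> [-38]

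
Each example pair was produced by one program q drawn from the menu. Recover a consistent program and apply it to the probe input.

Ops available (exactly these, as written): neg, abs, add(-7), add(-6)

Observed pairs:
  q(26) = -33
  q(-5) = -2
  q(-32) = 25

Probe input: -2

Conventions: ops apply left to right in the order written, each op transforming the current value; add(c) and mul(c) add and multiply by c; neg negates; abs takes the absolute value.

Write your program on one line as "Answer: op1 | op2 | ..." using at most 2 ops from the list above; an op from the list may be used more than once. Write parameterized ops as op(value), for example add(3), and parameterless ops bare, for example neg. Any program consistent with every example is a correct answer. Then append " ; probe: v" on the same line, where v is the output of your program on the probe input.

neg | add(-7) ; probe: -5

Check, running the answer program on each example:
  26 -> -26 -> -33
  -5 -> 5 -> -2
  -32 -> 32 -> 25
  probe: -2 -> 2 -> -5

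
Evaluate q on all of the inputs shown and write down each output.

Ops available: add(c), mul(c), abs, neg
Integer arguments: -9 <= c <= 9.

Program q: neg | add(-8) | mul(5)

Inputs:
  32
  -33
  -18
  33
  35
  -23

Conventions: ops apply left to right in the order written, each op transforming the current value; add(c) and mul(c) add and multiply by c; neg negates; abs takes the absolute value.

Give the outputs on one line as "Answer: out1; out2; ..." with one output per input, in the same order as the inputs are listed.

Execution, op by op:
  32 -> -32 -> -40 -> -200
  -33 -> 33 -> 25 -> 125
  -18 -> 18 -> 10 -> 50
  33 -> -33 -> -41 -> -205
  35 -> -35 -> -43 -> -215
  -23 -> 23 -> 15 -> 75

-200; 125; 50; -205; -215; 75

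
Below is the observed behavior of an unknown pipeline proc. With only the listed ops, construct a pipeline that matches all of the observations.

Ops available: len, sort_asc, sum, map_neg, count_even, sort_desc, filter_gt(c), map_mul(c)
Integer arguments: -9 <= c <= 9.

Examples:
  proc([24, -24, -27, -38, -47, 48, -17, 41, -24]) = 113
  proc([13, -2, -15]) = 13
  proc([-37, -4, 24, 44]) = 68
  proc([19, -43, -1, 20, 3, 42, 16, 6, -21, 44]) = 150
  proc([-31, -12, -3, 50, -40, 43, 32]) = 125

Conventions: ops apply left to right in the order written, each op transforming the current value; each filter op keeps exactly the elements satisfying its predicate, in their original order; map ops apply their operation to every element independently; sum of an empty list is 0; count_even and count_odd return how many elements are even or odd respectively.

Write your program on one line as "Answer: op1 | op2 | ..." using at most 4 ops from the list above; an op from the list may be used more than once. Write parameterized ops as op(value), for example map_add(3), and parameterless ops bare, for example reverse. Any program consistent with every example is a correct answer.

sort_desc | filter_gt(0) | sum

Check, running the answer program on each example:
  [24, -24, -27, -38, -47, 48, -17, 41, -24] -> [48, 41, 24, -17, -24, -24, -27, -38, -47] -> [48, 41, 24] -> 113
  [13, -2, -15] -> [13, -2, -15] -> [13] -> 13
  [-37, -4, 24, 44] -> [44, 24, -4, -37] -> [44, 24] -> 68
  [19, -43, -1, 20, 3, 42, 16, 6, -21, 44] -> [44, 42, 20, 19, 16, 6, 3, -1, -21, -43] -> [44, 42, 20, 19, 16, 6, 3] -> 150
  [-31, -12, -3, 50, -40, 43, 32] -> [50, 43, 32, -3, -12, -31, -40] -> [50, 43, 32] -> 125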